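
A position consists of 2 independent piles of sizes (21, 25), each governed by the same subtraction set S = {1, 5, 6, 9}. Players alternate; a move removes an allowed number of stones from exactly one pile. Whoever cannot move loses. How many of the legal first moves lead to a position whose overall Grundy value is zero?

All piles use S = {1, 5, 6, 9}:
G(0) = 0
G(1) = mex{0} = 1
G(2) = mex{1} = 0
G(3) = mex{0} = 1
G(4) = mex{1} = 0
G(5) = mex{0,0} = 1
G(6) = mex{1,1,0} = 2
G(7) = mex{2,0,1} = 3
G(8) = mex{3,1,0} = 2
G(9) = mex{2,0,1,0} = 3
G(10) = mex{3,1,0,1} = 2
G(11) = mex{2,2,1,0} = 3
G(12) = mex{3,3,2,1} = 0
G(13) = mex{0,2,3,0} = 1
G(14) = mex{1,3,2,1} = 0
G(15) = mex{0,2,3,2} = 1
G(16) = mex{1,3,2,3} = 0
G(17) = mex{0,0,3,2} = 1
G(18) = mex{1,1,0,3} = 2
G(19) = mex{2,0,1,2} = 3
G(20) = mex{3,1,0,3} = 2
G(21) = mex{2,0,1,0} = 3
G(22) = mex{3,1,0,1} = 2
G(23) = mex{2,2,1,0} = 3
G(24) = mex{3,3,2,1} = 0
G(25) = mex{0,2,3,0} = 1
Pile A: G(21) = 3.
Pile B: G(25) = 1.
Combined Grundy value = 3 ⊕ 1 = 2.
A winning move leaves total XOR = 0, i.e. changes one component's Grundy value g to g ⊕ X where X is the current total.
Pile A: need g' = 3⊕2 = 1. Options: 21−1→G=2, 21−5→G=0, 21−6→G=1, 21−9→G=0. Hits: 1.
Pile B: need g' = 1⊕2 = 3. Options: 25−1→G=0, 25−5→G=2, 25−6→G=3, 25−9→G=0. Hits: 1.

2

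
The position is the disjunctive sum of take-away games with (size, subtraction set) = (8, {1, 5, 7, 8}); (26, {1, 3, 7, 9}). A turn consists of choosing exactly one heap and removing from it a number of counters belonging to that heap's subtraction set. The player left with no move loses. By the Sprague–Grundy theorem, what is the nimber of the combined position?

2

Heap A, S = {1, 5, 7, 8}:
G(0) = 0
G(1) = mex{0} = 1
G(2) = mex{1} = 0
G(3) = mex{0} = 1
G(4) = mex{1} = 0
G(5) = mex{0,0} = 1
G(6) = mex{1,1} = 0
G(7) = mex{0,0,0} = 1
G(8) = mex{1,1,1,0} = 2
G_A(8) = 2.
Heap B, S = {1, 3, 7, 9}:
G(0) = 0
G(1) = mex{0} = 1
G(2) = mex{1} = 0
G(3) = mex{0,0} = 1
G(4) = mex{1,1} = 0
G(5) = mex{0,0} = 1
G(6) = mex{1,1} = 0
G(7) = mex{0,0,0} = 1
G(8) = mex{1,1,1} = 0
G(9) = mex{0,0,0,0} = 1
G(10) = mex{1,1,1,1} = 0
G(11) = mex{0,0,0,0} = 1
G(12) = mex{1,1,1,1} = 0
G(13) = mex{0,0,0,0} = 1
G(14) = mex{1,1,1,1} = 0
G(15) = mex{0,0,0,0} = 1
G(16) = mex{1,1,1,1} = 0
G(17) = mex{0,0,0,0} = 1
G(18) = mex{1,1,1,1} = 0
G(19) = mex{0,0,0,0} = 1
G(20) = mex{1,1,1,1} = 0
G(21) = mex{0,0,0,0} = 1
G(22) = mex{1,1,1,1} = 0
G(23) = mex{0,0,0,0} = 1
G(24) = mex{1,1,1,1} = 0
G(25) = mex{0,0,0,0} = 1
G(26) = mex{1,1,1,1} = 0
G_B(26) = 0.
Combined Grundy value = 2 ⊕ 0 = 2.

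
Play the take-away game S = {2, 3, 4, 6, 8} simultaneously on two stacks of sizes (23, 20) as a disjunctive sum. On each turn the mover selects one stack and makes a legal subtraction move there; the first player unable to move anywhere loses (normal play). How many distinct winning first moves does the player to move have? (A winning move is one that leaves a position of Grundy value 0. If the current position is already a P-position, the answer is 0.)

All stacks use S = {2, 3, 4, 6, 8}:
G(0) = 0
G(1) = mex{} = 0
G(2) = mex{0} = 1
G(3) = mex{0,0} = 1
G(4) = mex{1,0,0} = 2
G(5) = mex{1,1,0} = 2
G(6) = mex{2,1,1,0} = 3
G(7) = mex{2,2,1,0} = 3
G(8) = mex{3,2,2,1,0} = 4
G(9) = mex{3,3,2,1,0} = 4
G(10) = mex{4,3,3,2,1} = 0
G(11) = mex{4,4,3,2,1} = 0
G(12) = mex{0,4,4,3,2} = 1
G(13) = mex{0,0,4,3,2} = 1
G(14) = mex{1,0,0,4,3} = 2
G(15) = mex{1,1,0,4,3} = 2
G(16) = mex{2,1,1,0,4} = 3
G(17) = mex{2,2,1,0,4} = 3
G(18) = mex{3,2,2,1,0} = 4
G(19) = mex{3,3,2,1,0} = 4
G(20) = mex{4,3,3,2,1} = 0
G(21) = mex{4,4,3,2,1} = 0
G(22) = mex{0,4,4,3,2} = 1
G(23) = mex{0,0,4,3,2} = 1
Stack A: G(23) = 1.
Stack B: G(20) = 0.
Combined Grundy value = 1 ⊕ 0 = 1.
A winning move leaves total XOR = 0, i.e. changes one component's Grundy value g to g ⊕ X where X is the current total.
Stack A: need g' = 1⊕1 = 0. Options: 23−2→G=0, 23−3→G=0, 23−4→G=4, 23−6→G=3, 23−8→G=2. Hits: 2.
Stack B: need g' = 0⊕1 = 1. Options: 20−2→G=4, 20−3→G=3, 20−4→G=3, 20−6→G=2, 20−8→G=1. Hits: 1.

3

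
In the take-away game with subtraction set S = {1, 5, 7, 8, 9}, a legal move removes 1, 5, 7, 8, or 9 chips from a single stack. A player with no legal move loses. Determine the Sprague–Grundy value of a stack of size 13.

3

G(0) = 0
G(1) = mex{0} = 1
G(2) = mex{1} = 0
G(3) = mex{0} = 1
G(4) = mex{1} = 0
G(5) = mex{0,0} = 1
G(6) = mex{1,1} = 0
G(7) = mex{0,0,0} = 1
G(8) = mex{1,1,1,0} = 2
G(9) = mex{2,0,0,1,0} = 3
G(10) = mex{3,1,1,0,1} = 2
G(11) = mex{2,0,0,1,0} = 3
G(12) = mex{3,1,1,0,1} = 2
G(13) = mex{2,2,0,1,0} = 3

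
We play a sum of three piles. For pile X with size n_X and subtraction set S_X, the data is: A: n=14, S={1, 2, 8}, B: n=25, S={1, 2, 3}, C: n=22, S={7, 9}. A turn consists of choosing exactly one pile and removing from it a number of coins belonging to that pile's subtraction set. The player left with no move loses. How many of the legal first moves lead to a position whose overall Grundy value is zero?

Pile A, S = {1, 2, 8}:
n :  0  1  2  3  4  5  6  7  8  9 10 11 12 13 14
G :  0  1  2  0  1  2  0  1  2  0  1  2  0  1  2
G_A(14) = 2.
Pile B, S = {1, 2, 3}:
n :  0  1  2  3  4  5  6  7  8  9 10 11 12 13 14 15 16 17 18 19 20 21 22 23 24 25
G :  0  1  2  3  0  1  2  3  0  1  2  3  0  1  2  3  0  1  2  3  0  1  2  3  0  1
G_B(25) = 1.
Pile C, S = {7, 9}:
G(0) = 0
G(1) = mex{} = 0
G(2) = mex{} = 0
G(3) = mex{} = 0
G(4) = mex{} = 0
G(5) = mex{} = 0
G(6) = mex{} = 0
G(7) = mex{0} = 1
G(8) = mex{0} = 1
G(9) = mex{0,0} = 1
G(10) = mex{0,0} = 1
G(11) = mex{0,0} = 1
G(12) = mex{0,0} = 1
G(13) = mex{0,0} = 1
G(14) = mex{1,0} = 2
G(15) = mex{1,0} = 2
G(16) = mex{1,1} = 0
G(17) = mex{1,1} = 0
G(18) = mex{1,1} = 0
G(19) = mex{1,1} = 0
G(20) = mex{1,1} = 0
G(21) = mex{2,1} = 0
G(22) = mex{2,1} = 0
G_C(22) = 0.
Combined Grundy value = 2 ⊕ 1 ⊕ 0 = 3.
A winning move leaves total XOR = 0, i.e. changes one component's Grundy value g to g ⊕ X where X is the current total.
Pile A: need g' = 2⊕3 = 1. Options: 14−1→G=1, 14−2→G=0, 14−8→G=0. Hits: 1.
Pile B: need g' = 1⊕3 = 2. Options: 25−1→G=0, 25−2→G=3, 25−3→G=2. Hits: 1.
Pile C: need g' = 0⊕3 = 3. Options: 22−7→G=2, 22−9→G=1. Hits: 0.

2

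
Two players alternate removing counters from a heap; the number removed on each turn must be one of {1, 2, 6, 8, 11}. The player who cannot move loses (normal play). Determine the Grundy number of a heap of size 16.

3

n :  0  1  2  3  4  5  6  7  8  9 10 11 12 13 14 15 16
G :  0  1  2  0  1  2  3  0  1  2  0  1  2  3  4  5  3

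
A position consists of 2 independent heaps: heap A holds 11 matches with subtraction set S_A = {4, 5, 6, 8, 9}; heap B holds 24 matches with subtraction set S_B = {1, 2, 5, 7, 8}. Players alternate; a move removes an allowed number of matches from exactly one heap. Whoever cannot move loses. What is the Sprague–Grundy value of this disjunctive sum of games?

Heap A, S = {4, 5, 6, 8, 9}:
G(0) = 0
G(1) = mex{} = 0
G(2) = mex{} = 0
G(3) = mex{} = 0
G(4) = mex{0} = 1
G(5) = mex{0,0} = 1
G(6) = mex{0,0,0} = 1
G(7) = mex{0,0,0} = 1
G(8) = mex{1,0,0,0} = 2
G(9) = mex{1,1,0,0,0} = 2
G(10) = mex{1,1,1,0,0} = 2
G(11) = mex{1,1,1,0,0} = 2
G_A(11) = 2.
Heap B, S = {1, 2, 5, 7, 8}:
n :  0  1  2  3  4  5  6  7  8  9 10 11 12 13 14 15 16 17 18 19 20 21 22 23 24
G :  0  1  2  0  1  2  0  1  2  0  1  2  0  1  2  0  1  2  0  1  2  0  1  2  0
G_B(24) = 0.
Combined Grundy value = 2 ⊕ 0 = 2.

2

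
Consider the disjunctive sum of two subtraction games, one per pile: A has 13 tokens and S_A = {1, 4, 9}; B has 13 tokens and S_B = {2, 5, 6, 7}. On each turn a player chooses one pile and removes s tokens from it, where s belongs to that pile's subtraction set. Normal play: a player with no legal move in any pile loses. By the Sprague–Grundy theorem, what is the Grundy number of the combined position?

Pile A, S = {1, 4, 9}:
n :  0  1  2  3  4  5  6  7  8  9 10 11 12 13
G :  0  1  0  1  2  0  1  0  1  2  0  1  0  1
G_A(13) = 1.
Pile B, S = {2, 5, 6, 7}:
G(0) = 0
G(1) = mex{} = 0
G(2) = mex{0} = 1
G(3) = mex{0} = 1
G(4) = mex{1} = 0
G(5) = mex{1,0} = 2
G(6) = mex{0,0,0} = 1
G(7) = mex{2,1,0,0} = 3
G(8) = mex{1,1,1,0} = 2
G(9) = mex{3,0,1,1} = 2
G(10) = mex{2,2,0,1} = 3
G(11) = mex{2,1,2,0} = 3
G(12) = mex{3,3,1,2} = 0
G(13) = mex{3,2,3,1} = 0
G_B(13) = 0.
Combined Grundy value = 1 ⊕ 0 = 1.

1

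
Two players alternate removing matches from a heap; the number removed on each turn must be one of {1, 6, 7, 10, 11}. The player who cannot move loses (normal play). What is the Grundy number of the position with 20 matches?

n :  0  1  2  3  4  5  6  7  8  9 10 11 12 13 14 15 16 17 18 19 20
G :  0  1  0  1  0  1  2  3  2  3  2  3  4  5  4  5  0  1  0  1  0

0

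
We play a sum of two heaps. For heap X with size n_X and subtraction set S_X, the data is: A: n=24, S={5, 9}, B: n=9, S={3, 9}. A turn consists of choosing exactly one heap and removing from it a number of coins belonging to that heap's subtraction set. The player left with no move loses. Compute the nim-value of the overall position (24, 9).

3

Heap A, S = {5, 9}:
n :  0  1  2  3  4  5  6  7  8  9 10 11 12 13 14 15 16 17 18 19 20 21 22 23 24
G :  0  0  0  0  0  1  1  1  1  1  2  2  2  2  0  0  0  0  0  1  1  1  1  1  2
G_A(24) = 2.
Heap B, S = {3, 9}:
G(0) = 0
G(1) = mex{} = 0
G(2) = mex{} = 0
G(3) = mex{0} = 1
G(4) = mex{0} = 1
G(5) = mex{0} = 1
G(6) = mex{1} = 0
G(7) = mex{1} = 0
G(8) = mex{1} = 0
G(9) = mex{0,0} = 1
G_B(9) = 1.
Combined Grundy value = 2 ⊕ 1 = 3.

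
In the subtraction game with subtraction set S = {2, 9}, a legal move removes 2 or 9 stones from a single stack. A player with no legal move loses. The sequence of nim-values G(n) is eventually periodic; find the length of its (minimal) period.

G(0) = 0
G(1) = mex{} = 0
G(2) = mex{0} = 1
G(3) = mex{0} = 1
G(4) = mex{1} = 0
G(5) = mex{1} = 0
G(6) = mex{0} = 1
G(7) = mex{0} = 1
G(8) = mex{1} = 0
G(9) = mex{1,0} = 2
G(10) = mex{0,0} = 1
G(11) = mex{2,1} = 0
G(12) = mex{1,1} = 0
G(13) = mex{0,0} = 1
G(14) = mex{0,0} = 1
G(15) = mex{1,1} = 0
G(16) = mex{1,1} = 0
G(17) = mex{0,0} = 1
G(18) = mex{0,2} = 1
G(19) = mex{1,1} = 0
G(20) = mex{1,0} = 2
G(21) = mex{0,0} = 1
G(22) = mex{2,1} = 0
G(23) = mex{1,1} = 0
G(n+11) = G(n) holds for n = 0,…,8 (a full window of length max(S) = 9), so the sequence is purely periodic with period 11.

11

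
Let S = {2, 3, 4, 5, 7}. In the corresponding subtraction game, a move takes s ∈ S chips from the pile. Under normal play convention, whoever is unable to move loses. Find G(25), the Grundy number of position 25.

3

n :  0  1  2  3  4  5  6  7  8  9 10 11 12 13 14 15 16 17 18 19 20 21 22 23 24 25
G :  0  0  1  1  2  2  3  3  4  0  0  1  1  2  2  3  3  4  0  0  1  1  2  2  3  3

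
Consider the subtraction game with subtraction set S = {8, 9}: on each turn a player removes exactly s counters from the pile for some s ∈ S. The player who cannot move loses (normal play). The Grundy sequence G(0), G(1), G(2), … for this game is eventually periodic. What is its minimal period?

G(0) = 0
G(1) = mex{} = 0
G(2) = mex{} = 0
G(3) = mex{} = 0
G(4) = mex{} = 0
G(5) = mex{} = 0
G(6) = mex{} = 0
G(7) = mex{} = 0
G(8) = mex{0} = 1
G(9) = mex{0,0} = 1
G(10) = mex{0,0} = 1
G(11) = mex{0,0} = 1
G(12) = mex{0,0} = 1
G(13) = mex{0,0} = 1
G(14) = mex{0,0} = 1
G(15) = mex{0,0} = 1
G(16) = mex{1,0} = 2
G(17) = mex{1,1} = 0
G(18) = mex{1,1} = 0
G(19) = mex{1,1} = 0
G(20) = mex{1,1} = 0
G(21) = mex{1,1} = 0
G(22) = mex{1,1} = 0
G(23) = mex{1,1} = 0
G(24) = mex{2,1} = 0
G(25) = mex{0,2} = 1
G(26) = mex{0,0} = 1
G(27) = mex{0,0} = 1
G(28) = mex{0,0} = 1
G(29) = mex{0,0} = 1
G(30) = mex{0,0} = 1
G(31) = mex{0,0} = 1
G(32) = mex{0,0} = 1
G(33) = mex{1,0} = 2
G(34) = mex{1,1} = 0
G(35) = mex{1,1} = 0
G(n+17) = G(n) holds for n = 0,…,8 (a full window of length max(S) = 9), so the sequence is purely periodic with period 17.

17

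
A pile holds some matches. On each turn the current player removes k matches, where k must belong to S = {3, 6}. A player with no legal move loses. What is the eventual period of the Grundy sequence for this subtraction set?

n :  0  1  2  3  4  5  6  7  8  9 10 11 12 13 14 15 16 17 18 19
G :  0  0  0  1  1  1  2  2  2  0  0  0  1  1  1  2  2  2  0  0
G(n+9) = G(n) holds for n = 0,…,5 (a full window of length max(S) = 6), so the sequence is purely periodic with period 9.

9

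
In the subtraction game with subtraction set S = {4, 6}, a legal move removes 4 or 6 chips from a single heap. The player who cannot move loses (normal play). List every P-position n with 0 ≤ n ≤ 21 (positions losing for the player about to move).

n :  0  1  2  3  4  5  6  7  8  9 10 11 12 13 14 15 16 17 18 19 20 21
G :  0  0  0  0  1  1  1  1  2  2  0  0  0  0  1  1  1  1  2  2  0  0
P-positions are exactly the n with G(n) = 0.

0, 1, 2, 3, 10, 11, 12, 13, 20, 21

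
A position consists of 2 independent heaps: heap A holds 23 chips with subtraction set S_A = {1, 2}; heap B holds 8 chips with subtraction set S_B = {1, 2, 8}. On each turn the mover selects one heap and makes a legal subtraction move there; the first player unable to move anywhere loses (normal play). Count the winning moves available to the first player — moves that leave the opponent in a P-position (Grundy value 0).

0

Heap A, S = {1, 2}:
G(0) = 0
G(1) = mex{0} = 1
G(2) = mex{1,0} = 2
G(3) = mex{2,1} = 0
G(4) = mex{0,2} = 1
G(5) = mex{1,0} = 2
G(6) = mex{2,1} = 0
G(7) = mex{0,2} = 1
G(8) = mex{1,0} = 2
G(9) = mex{2,1} = 0
G(10) = mex{0,2} = 1
G(11) = mex{1,0} = 2
G(12) = mex{2,1} = 0
G(13) = mex{0,2} = 1
G(14) = mex{1,0} = 2
G(15) = mex{2,1} = 0
G(16) = mex{0,2} = 1
G(17) = mex{1,0} = 2
G(18) = mex{2,1} = 0
G(19) = mex{0,2} = 1
G(20) = mex{1,0} = 2
G(21) = mex{2,1} = 0
G(22) = mex{0,2} = 1
G(23) = mex{1,0} = 2
G_A(23) = 2.
Heap B, S = {1, 2, 8}:
n : 0 1 2 3 4 5 6 7 8
G : 0 1 2 0 1 2 0 1 2
G_B(8) = 2.
Combined Grundy value = 2 ⊕ 2 = 0.
A winning move leaves total XOR = 0, i.e. changes one component's Grundy value g to g ⊕ X where X is the current total.
Heap A: target g' = 2⊕0 = 2, but every legal move changes the Grundy value (mex property), so 0 moves.
Heap B: target g' = 2⊕0 = 2, but every legal move changes the Grundy value (mex property), so 0 moves.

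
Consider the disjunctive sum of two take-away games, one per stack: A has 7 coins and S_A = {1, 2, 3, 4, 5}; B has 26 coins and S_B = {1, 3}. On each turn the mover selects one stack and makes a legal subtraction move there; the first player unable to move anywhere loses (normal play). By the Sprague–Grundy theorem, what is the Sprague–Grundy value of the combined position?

1

Stack A, S = {1, 2, 3, 4, 5}:
G(0) = 0
G(1) = mex{0} = 1
G(2) = mex{1,0} = 2
G(3) = mex{2,1,0} = 3
G(4) = mex{3,2,1,0} = 4
G(5) = mex{4,3,2,1,0} = 5
G(6) = mex{5,4,3,2,1} = 0
G(7) = mex{0,5,4,3,2} = 1
G_A(7) = 1.
Stack B, S = {1, 3}:
G(0) = 0
G(1) = mex{0} = 1
G(2) = mex{1} = 0
G(3) = mex{0,0} = 1
G(4) = mex{1,1} = 0
G(5) = mex{0,0} = 1
G(6) = mex{1,1} = 0
G(7) = mex{0,0} = 1
G(8) = mex{1,1} = 0
G(9) = mex{0,0} = 1
G(10) = mex{1,1} = 0
G(11) = mex{0,0} = 1
G(12) = mex{1,1} = 0
G(13) = mex{0,0} = 1
G(14) = mex{1,1} = 0
G(15) = mex{0,0} = 1
G(16) = mex{1,1} = 0
G(17) = mex{0,0} = 1
G(18) = mex{1,1} = 0
G(19) = mex{0,0} = 1
G(20) = mex{1,1} = 0
G(21) = mex{0,0} = 1
G(22) = mex{1,1} = 0
G(23) = mex{0,0} = 1
G(24) = mex{1,1} = 0
G(25) = mex{0,0} = 1
G(26) = mex{1,1} = 0
G_B(26) = 0.
Combined Grundy value = 1 ⊕ 0 = 1.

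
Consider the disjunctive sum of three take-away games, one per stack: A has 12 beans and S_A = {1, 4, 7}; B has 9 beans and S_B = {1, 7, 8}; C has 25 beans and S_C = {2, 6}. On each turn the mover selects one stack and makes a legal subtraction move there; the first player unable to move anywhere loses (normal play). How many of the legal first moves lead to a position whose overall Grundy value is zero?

3

Stack A, S = {1, 4, 7}:
G(0) = 0
G(1) = mex{0} = 1
G(2) = mex{1} = 0
G(3) = mex{0} = 1
G(4) = mex{1,0} = 2
G(5) = mex{2,1} = 0
G(6) = mex{0,0} = 1
G(7) = mex{1,1,0} = 2
G(8) = mex{2,2,1} = 0
G(9) = mex{0,0,0} = 1
G(10) = mex{1,1,1} = 0
G(11) = mex{0,2,2} = 1
G(12) = mex{1,0,0} = 2
G_A(12) = 2.
Stack B, S = {1, 7, 8}:
G(0) = 0
G(1) = mex{0} = 1
G(2) = mex{1} = 0
G(3) = mex{0} = 1
G(4) = mex{1} = 0
G(5) = mex{0} = 1
G(6) = mex{1} = 0
G(7) = mex{0,0} = 1
G(8) = mex{1,1,0} = 2
G(9) = mex{2,0,1} = 3
G_B(9) = 3.
Stack C, S = {2, 6}:
G(0) = 0
G(1) = mex{} = 0
G(2) = mex{0} = 1
G(3) = mex{0} = 1
G(4) = mex{1} = 0
G(5) = mex{1} = 0
G(6) = mex{0,0} = 1
G(7) = mex{0,0} = 1
G(8) = mex{1,1} = 0
G(9) = mex{1,1} = 0
G(10) = mex{0,0} = 1
G(11) = mex{0,0} = 1
G(12) = mex{1,1} = 0
G(13) = mex{1,1} = 0
G(14) = mex{0,0} = 1
G(15) = mex{0,0} = 1
G(16) = mex{1,1} = 0
G(17) = mex{1,1} = 0
G(18) = mex{0,0} = 1
G(19) = mex{0,0} = 1
G(20) = mex{1,1} = 0
G(21) = mex{1,1} = 0
G(22) = mex{0,0} = 1
G(23) = mex{0,0} = 1
G(24) = mex{1,1} = 0
G(25) = mex{1,1} = 0
G_C(25) = 0.
Combined Grundy value = 2 ⊕ 3 ⊕ 0 = 1.
A winning move leaves total XOR = 0, i.e. changes one component's Grundy value g to g ⊕ X where X is the current total.
Stack A: need g' = 2⊕1 = 3. Options: 12−1→G=1, 12−4→G=0, 12−7→G=0. Hits: 0.
Stack B: need g' = 3⊕1 = 2. Options: 9−1→G=2, 9−7→G=0, 9−8→G=1. Hits: 1.
Stack C: need g' = 0⊕1 = 1. Options: 25−2→G=1, 25−6→G=1. Hits: 2.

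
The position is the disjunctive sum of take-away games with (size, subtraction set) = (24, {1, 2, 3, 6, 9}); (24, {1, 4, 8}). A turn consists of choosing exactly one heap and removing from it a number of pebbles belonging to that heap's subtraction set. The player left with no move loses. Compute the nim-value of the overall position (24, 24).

Heap A, S = {1, 2, 3, 6, 9}:
G(0) = 0
G(1) = mex{0} = 1
G(2) = mex{1,0} = 2
G(3) = mex{2,1,0} = 3
G(4) = mex{3,2,1} = 0
G(5) = mex{0,3,2} = 1
G(6) = mex{1,0,3,0} = 2
G(7) = mex{2,1,0,1} = 3
G(8) = mex{3,2,1,2} = 0
G(9) = mex{0,3,2,3,0} = 1
G(10) = mex{1,0,3,0,1} = 2
G(11) = mex{2,1,0,1,2} = 3
G(12) = mex{3,2,1,2,3} = 0
G(13) = mex{0,3,2,3,0} = 1
G(14) = mex{1,0,3,0,1} = 2
G(15) = mex{2,1,0,1,2} = 3
G(16) = mex{3,2,1,2,3} = 0
G(17) = mex{0,3,2,3,0} = 1
G(18) = mex{1,0,3,0,1} = 2
G(19) = mex{2,1,0,1,2} = 3
G(20) = mex{3,2,1,2,3} = 0
G(21) = mex{0,3,2,3,0} = 1
G(22) = mex{1,0,3,0,1} = 2
G(23) = mex{2,1,0,1,2} = 3
G(24) = mex{3,2,1,2,3} = 0
G_A(24) = 0.
Heap B, S = {1, 4, 8}:
G(0) = 0
G(1) = mex{0} = 1
G(2) = mex{1} = 0
G(3) = mex{0} = 1
G(4) = mex{1,0} = 2
G(5) = mex{2,1} = 0
G(6) = mex{0,0} = 1
G(7) = mex{1,1} = 0
G(8) = mex{0,2,0} = 1
G(9) = mex{1,0,1} = 2
G(10) = mex{2,1,0} = 3
G(11) = mex{3,0,1} = 2
G(12) = mex{2,1,2} = 0
G(13) = mex{0,2,0} = 1
G(14) = mex{1,3,1} = 0
G(15) = mex{0,2,0} = 1
G(16) = mex{1,0,1} = 2
G(17) = mex{2,1,2} = 0
G(18) = mex{0,0,3} = 1
G(19) = mex{1,1,2} = 0
G(20) = mex{0,2,0} = 1
G(21) = mex{1,0,1} = 2
G(22) = mex{2,1,0} = 3
G(23) = mex{3,0,1} = 2
G(24) = mex{2,1,2} = 0
G_B(24) = 0.
Combined Grundy value = 0 ⊕ 0 = 0.

0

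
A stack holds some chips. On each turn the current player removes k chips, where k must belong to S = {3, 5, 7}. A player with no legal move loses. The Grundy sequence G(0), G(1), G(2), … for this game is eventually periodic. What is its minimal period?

10

n :  0  1  2  3  4  5  6  7  8  9 10 11 12 13 14 15 16 17 18 19 20 21
G :  0  0  0  1  1  1  2  2  2  3  0  0  0  1  1  1  2  2  2  3  0  0
G(n+10) = G(n) holds for n = 0,…,6 (a full window of length max(S) = 7), so the sequence is purely periodic with period 10.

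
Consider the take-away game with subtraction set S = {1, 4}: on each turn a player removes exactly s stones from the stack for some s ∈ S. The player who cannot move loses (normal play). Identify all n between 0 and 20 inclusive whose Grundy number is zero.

G(0) = 0
G(1) = mex{0} = 1
G(2) = mex{1} = 0
G(3) = mex{0} = 1
G(4) = mex{1,0} = 2
G(5) = mex{2,1} = 0
G(6) = mex{0,0} = 1
G(7) = mex{1,1} = 0
G(8) = mex{0,2} = 1
G(9) = mex{1,0} = 2
G(10) = mex{2,1} = 0
G(11) = mex{0,0} = 1
G(12) = mex{1,1} = 0
G(13) = mex{0,2} = 1
G(14) = mex{1,0} = 2
G(15) = mex{2,1} = 0
G(16) = mex{0,0} = 1
G(17) = mex{1,1} = 0
G(18) = mex{0,2} = 1
G(19) = mex{1,0} = 2
G(20) = mex{2,1} = 0
P-positions are exactly the n with G(n) = 0.

0, 2, 5, 7, 10, 12, 15, 17, 20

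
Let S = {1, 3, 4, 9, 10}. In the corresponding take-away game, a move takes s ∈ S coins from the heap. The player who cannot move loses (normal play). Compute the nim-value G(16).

1

n :  0  1  2  3  4  5  6  7  8  9 10 11 12 13 14 15 16
G :  0  1  0  1  2  3  2  0  1  4  3  2  3  0  1  0  1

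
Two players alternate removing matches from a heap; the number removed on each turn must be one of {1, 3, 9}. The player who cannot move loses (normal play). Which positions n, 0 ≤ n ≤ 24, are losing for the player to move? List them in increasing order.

0, 2, 4, 6, 8, 10, 12, 14, 16, 18, 20, 22, 24

n :  0  1  2  3  4  5  6  7  8  9 10 11 12 13 14 15 16 17 18 19 20 21 22 23 24
G :  0  1  0  1  0  1  0  1  0  1  0  1  0  1  0  1  0  1  0  1  0  1  0  1  0
P-positions are exactly the n with G(n) = 0.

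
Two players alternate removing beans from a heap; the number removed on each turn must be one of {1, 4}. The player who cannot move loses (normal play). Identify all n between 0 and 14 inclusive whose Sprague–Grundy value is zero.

G(0) = 0
G(1) = mex{0} = 1
G(2) = mex{1} = 0
G(3) = mex{0} = 1
G(4) = mex{1,0} = 2
G(5) = mex{2,1} = 0
G(6) = mex{0,0} = 1
G(7) = mex{1,1} = 0
G(8) = mex{0,2} = 1
G(9) = mex{1,0} = 2
G(10) = mex{2,1} = 0
G(11) = mex{0,0} = 1
G(12) = mex{1,1} = 0
G(13) = mex{0,2} = 1
G(14) = mex{1,0} = 2
P-positions are exactly the n with G(n) = 0.

0, 2, 5, 7, 10, 12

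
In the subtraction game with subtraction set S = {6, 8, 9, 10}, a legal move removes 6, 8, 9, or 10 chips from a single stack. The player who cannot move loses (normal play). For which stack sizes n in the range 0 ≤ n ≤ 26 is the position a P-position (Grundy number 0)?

n :  0  1  2  3  4  5  6  7  8  9 10 11 12 13 14 15 16 17 18 19 20 21 22 23 24 25 26
G :  0  0  0  0  0  0  1  1  1  1  1  1  2  2  2  2  0  0  0  0  0  0  1  1  1  1  1
P-positions are exactly the n with G(n) = 0.

0, 1, 2, 3, 4, 5, 16, 17, 18, 19, 20, 21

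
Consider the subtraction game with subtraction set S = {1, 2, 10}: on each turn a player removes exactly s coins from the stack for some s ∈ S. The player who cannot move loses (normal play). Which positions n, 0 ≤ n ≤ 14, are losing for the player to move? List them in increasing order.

0, 3, 6, 9, 12

G(0) = 0
G(1) = mex{0} = 1
G(2) = mex{1,0} = 2
G(3) = mex{2,1} = 0
G(4) = mex{0,2} = 1
G(5) = mex{1,0} = 2
G(6) = mex{2,1} = 0
G(7) = mex{0,2} = 1
G(8) = mex{1,0} = 2
G(9) = mex{2,1} = 0
G(10) = mex{0,2,0} = 1
G(11) = mex{1,0,1} = 2
G(12) = mex{2,1,2} = 0
G(13) = mex{0,2,0} = 1
G(14) = mex{1,0,1} = 2
P-positions are exactly the n with G(n) = 0.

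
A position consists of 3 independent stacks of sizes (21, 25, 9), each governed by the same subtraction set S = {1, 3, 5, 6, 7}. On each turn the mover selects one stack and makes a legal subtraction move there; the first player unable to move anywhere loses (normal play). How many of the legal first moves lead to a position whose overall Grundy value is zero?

All stacks use S = {1, 3, 5, 6, 7}:
n :  0  1  2  3  4  5  6  7  8  9 10 11 12 13 14 15 16 17 18 19 20 21 22 23 24 25
G :  0  1  0  1  0  1  2  3  2  3  2  3  0  1  0  1  0  1  2  3  2  3  2  3  0  1
Stack A: G(21) = 3.
Stack B: G(25) = 1.
Stack C: G(9) = 3.
Combined Grundy value = 3 ⊕ 1 ⊕ 3 = 1.
A winning move leaves total XOR = 0, i.e. changes one component's Grundy value g to g ⊕ X where X is the current total.
Stack A: need g' = 3⊕1 = 2. Options: 21−1→G=2, 21−3→G=2, 21−5→G=0, 21−6→G=1, 21−7→G=0. Hits: 2.
Stack B: need g' = 1⊕1 = 0. Options: 25−1→G=0, 25−3→G=2, 25−5→G=2, 25−6→G=3, 25−7→G=2. Hits: 1.
Stack C: need g' = 3⊕1 = 2. Options: 9−1→G=2, 9−3→G=2, 9−5→G=0, 9−6→G=1, 9−7→G=0. Hits: 2.

5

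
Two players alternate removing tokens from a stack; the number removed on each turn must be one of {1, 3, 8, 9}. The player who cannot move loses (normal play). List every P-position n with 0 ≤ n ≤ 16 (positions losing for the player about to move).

n :  0  1  2  3  4  5  6  7  8  9 10 11 12 13 14 15 16
G :  0  1  0  1  0  1  0  1  2  3  2  3  2  3  2  3  0
P-positions are exactly the n with G(n) = 0.

0, 2, 4, 6, 16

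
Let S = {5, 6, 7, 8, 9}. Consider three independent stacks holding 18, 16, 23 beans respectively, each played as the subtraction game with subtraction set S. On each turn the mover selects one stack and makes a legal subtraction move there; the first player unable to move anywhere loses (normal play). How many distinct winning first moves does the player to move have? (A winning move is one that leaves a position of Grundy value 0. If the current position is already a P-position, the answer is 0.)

9

All stacks use S = {5, 6, 7, 8, 9}:
n :  0  1  2  3  4  5  6  7  8  9 10 11 12 13 14 15 16 17 18 19 20 21 22 23
G :  0  0  0  0  0  1  1  1  1  1  2  2  2  2  0  0  0  0  0  1  1  1  1  1
Stack A: G(18) = 0.
Stack B: G(16) = 0.
Stack C: G(23) = 1.
Combined Grundy value = 0 ⊕ 0 ⊕ 1 = 1.
A winning move leaves total XOR = 0, i.e. changes one component's Grundy value g to g ⊕ X where X is the current total.
Stack A: need g' = 0⊕1 = 1. Options: 18−5→G=2, 18−6→G=2, 18−7→G=2, 18−8→G=2, 18−9→G=1. Hits: 1.
Stack B: need g' = 0⊕1 = 1. Options: 16−5→G=2, 16−6→G=2, 16−7→G=1, 16−8→G=1, 16−9→G=1. Hits: 3.
Stack C: need g' = 1⊕1 = 0. Options: 23−5→G=0, 23−6→G=0, 23−7→G=0, 23−8→G=0, 23−9→G=0. Hits: 5.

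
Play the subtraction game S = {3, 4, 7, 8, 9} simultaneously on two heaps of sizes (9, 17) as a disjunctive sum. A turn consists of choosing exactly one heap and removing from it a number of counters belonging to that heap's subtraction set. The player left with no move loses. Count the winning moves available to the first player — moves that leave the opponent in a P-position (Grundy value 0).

All heaps use S = {3, 4, 7, 8, 9}:
G(0) = 0
G(1) = mex{} = 0
G(2) = mex{} = 0
G(3) = mex{0} = 1
G(4) = mex{0,0} = 1
G(5) = mex{0,0} = 1
G(6) = mex{1,0} = 2
G(7) = mex{1,1,0} = 2
G(8) = mex{1,1,0,0} = 2
G(9) = mex{2,1,0,0,0} = 3
G(10) = mex{2,2,1,0,0} = 3
G(11) = mex{2,2,1,1,0} = 3
G(12) = mex{3,2,1,1,1} = 0
G(13) = mex{3,3,2,1,1} = 0
G(14) = mex{3,3,2,2,1} = 0
G(15) = mex{0,3,2,2,2} = 1
G(16) = mex{0,0,3,2,2} = 1
G(17) = mex{0,0,3,3,2} = 1
Heap A: G(9) = 3.
Heap B: G(17) = 1.
Combined Grundy value = 3 ⊕ 1 = 2.
A winning move leaves total XOR = 0, i.e. changes one component's Grundy value g to g ⊕ X where X is the current total.
Heap A: need g' = 3⊕2 = 1. Options: 9−3→G=2, 9−4→G=1, 9−7→G=0, 9−8→G=0, 9−9→G=0. Hits: 1.
Heap B: need g' = 1⊕2 = 3. Options: 17−3→G=0, 17−4→G=0, 17−7→G=3, 17−8→G=3, 17−9→G=2. Hits: 2.

3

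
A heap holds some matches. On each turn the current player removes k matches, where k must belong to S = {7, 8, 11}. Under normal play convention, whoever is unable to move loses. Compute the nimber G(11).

1

G(0) = 0
G(1) = mex{} = 0
G(2) = mex{} = 0
G(3) = mex{} = 0
G(4) = mex{} = 0
G(5) = mex{} = 0
G(6) = mex{} = 0
G(7) = mex{0} = 1
G(8) = mex{0,0} = 1
G(9) = mex{0,0} = 1
G(10) = mex{0,0} = 1
G(11) = mex{0,0,0} = 1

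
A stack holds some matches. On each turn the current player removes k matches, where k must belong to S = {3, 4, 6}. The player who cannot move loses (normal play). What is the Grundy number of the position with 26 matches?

G(0) = 0
G(1) = mex{} = 0
G(2) = mex{} = 0
G(3) = mex{0} = 1
G(4) = mex{0,0} = 1
G(5) = mex{0,0} = 1
G(6) = mex{1,0,0} = 2
G(7) = mex{1,1,0} = 2
G(8) = mex{1,1,0} = 2
G(9) = mex{2,1,1} = 0
G(10) = mex{2,2,1} = 0
G(11) = mex{2,2,1} = 0
G(12) = mex{0,2,2} = 1
G(13) = mex{0,0,2} = 1
G(14) = mex{0,0,2} = 1
G(15) = mex{1,0,0} = 2
G(16) = mex{1,1,0} = 2
G(17) = mex{1,1,0} = 2
G(18) = mex{2,1,1} = 0
G(19) = mex{2,2,1} = 0
G(20) = mex{2,2,1} = 0
G(21) = mex{0,2,2} = 1
G(22) = mex{0,0,2} = 1
G(23) = mex{0,0,2} = 1
G(24) = mex{1,0,0} = 2
G(25) = mex{1,1,0} = 2
G(26) = mex{1,1,0} = 2

2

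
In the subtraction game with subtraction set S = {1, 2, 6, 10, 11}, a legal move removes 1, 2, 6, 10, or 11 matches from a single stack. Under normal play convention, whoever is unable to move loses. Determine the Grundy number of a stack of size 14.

G(0) = 0
G(1) = mex{0} = 1
G(2) = mex{1,0} = 2
G(3) = mex{2,1} = 0
G(4) = mex{0,2} = 1
G(5) = mex{1,0} = 2
G(6) = mex{2,1,0} = 3
G(7) = mex{3,2,1} = 0
G(8) = mex{0,3,2} = 1
G(9) = mex{1,0,0} = 2
G(10) = mex{2,1,1,0} = 3
G(11) = mex{3,2,2,1,0} = 4
G(12) = mex{4,3,3,2,1} = 0
G(13) = mex{0,4,0,0,2} = 1
G(14) = mex{1,0,1,1,0} = 2

2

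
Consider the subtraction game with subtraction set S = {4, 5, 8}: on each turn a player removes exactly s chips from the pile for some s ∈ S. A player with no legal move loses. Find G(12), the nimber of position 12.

0

n :  0  1  2  3  4  5  6  7  8  9 10 11 12
G :  0  0  0  0  1  1  1  1  2  2  2  2  0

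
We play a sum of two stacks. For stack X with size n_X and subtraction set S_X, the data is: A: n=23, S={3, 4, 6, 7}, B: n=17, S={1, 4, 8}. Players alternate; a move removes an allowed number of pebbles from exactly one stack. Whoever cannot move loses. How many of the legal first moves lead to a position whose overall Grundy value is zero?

2

Stack A, S = {3, 4, 6, 7}:
G(0) = 0
G(1) = mex{} = 0
G(2) = mex{} = 0
G(3) = mex{0} = 1
G(4) = mex{0,0} = 1
G(5) = mex{0,0} = 1
G(6) = mex{1,0,0} = 2
G(7) = mex{1,1,0,0} = 2
G(8) = mex{1,1,0,0} = 2
G(9) = mex{2,1,1,0} = 3
G(10) = mex{2,2,1,1} = 0
G(11) = mex{2,2,1,1} = 0
G(12) = mex{3,2,2,1} = 0
G(13) = mex{0,3,2,2} = 1
G(14) = mex{0,0,2,2} = 1
G(15) = mex{0,0,3,2} = 1
G(16) = mex{1,0,0,3} = 2
G(17) = mex{1,1,0,0} = 2
G(18) = mex{1,1,0,0} = 2
G(19) = mex{2,1,1,0} = 3
G(20) = mex{2,2,1,1} = 0
G(21) = mex{2,2,1,1} = 0
G(22) = mex{3,2,2,1} = 0
G(23) = mex{0,3,2,2} = 1
G_A(23) = 1.
Stack B, S = {1, 4, 8}:
n :  0  1  2  3  4  5  6  7  8  9 10 11 12 13 14 15 16 17
G :  0  1  0  1  2  0  1  0  1  2  3  2  0  1  0  1  2  0
G_B(17) = 0.
Combined Grundy value = 1 ⊕ 0 = 1.
A winning move leaves total XOR = 0, i.e. changes one component's Grundy value g to g ⊕ X where X is the current total.
Stack A: need g' = 1⊕1 = 0. Options: 23−3→G=0, 23−4→G=3, 23−6→G=2, 23−7→G=2. Hits: 1.
Stack B: need g' = 0⊕1 = 1. Options: 17−1→G=2, 17−4→G=1, 17−8→G=2. Hits: 1.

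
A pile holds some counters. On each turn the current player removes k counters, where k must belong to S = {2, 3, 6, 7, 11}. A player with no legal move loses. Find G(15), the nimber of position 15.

G(0) = 0
G(1) = mex{} = 0
G(2) = mex{0} = 1
G(3) = mex{0,0} = 1
G(4) = mex{1,0} = 2
G(5) = mex{1,1} = 0
G(6) = mex{2,1,0} = 3
G(7) = mex{0,2,0,0} = 1
G(8) = mex{3,0,1,0} = 2
G(9) = mex{1,3,1,1} = 0
G(10) = mex{2,1,2,1} = 0
G(11) = mex{0,2,0,2,0} = 1
G(12) = mex{0,0,3,0,0} = 1
G(13) = mex{1,0,1,3,1} = 2
G(14) = mex{1,1,2,1,1} = 0
G(15) = mex{2,1,0,2,2} = 3

3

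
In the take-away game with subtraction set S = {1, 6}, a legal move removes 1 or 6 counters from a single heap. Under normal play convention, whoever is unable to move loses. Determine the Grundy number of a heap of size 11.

G(0) = 0
G(1) = mex{0} = 1
G(2) = mex{1} = 0
G(3) = mex{0} = 1
G(4) = mex{1} = 0
G(5) = mex{0} = 1
G(6) = mex{1,0} = 2
G(7) = mex{2,1} = 0
G(8) = mex{0,0} = 1
G(9) = mex{1,1} = 0
G(10) = mex{0,0} = 1
G(11) = mex{1,1} = 0

0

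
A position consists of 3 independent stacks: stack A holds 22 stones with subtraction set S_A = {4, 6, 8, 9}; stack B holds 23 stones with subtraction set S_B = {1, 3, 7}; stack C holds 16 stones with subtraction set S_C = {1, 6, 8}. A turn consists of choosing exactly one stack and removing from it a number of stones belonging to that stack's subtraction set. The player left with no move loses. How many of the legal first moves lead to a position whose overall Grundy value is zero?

Stack A, S = {4, 6, 8, 9}:
n :  0  1  2  3  4  5  6  7  8  9 10 11 12 13 14 15 16 17 18 19 20 21 22
G :  0  0  0  0  1  1  1  1  2  2  2  2  3  0  0  0  0  1  1  1  1  2  2
G_A(22) = 2.
Stack B, S = {1, 3, 7}:
G(0) = 0
G(1) = mex{0} = 1
G(2) = mex{1} = 0
G(3) = mex{0,0} = 1
G(4) = mex{1,1} = 0
G(5) = mex{0,0} = 1
G(6) = mex{1,1} = 0
G(7) = mex{0,0,0} = 1
G(8) = mex{1,1,1} = 0
G(9) = mex{0,0,0} = 1
G(10) = mex{1,1,1} = 0
G(11) = mex{0,0,0} = 1
G(12) = mex{1,1,1} = 0
G(13) = mex{0,0,0} = 1
G(14) = mex{1,1,1} = 0
G(15) = mex{0,0,0} = 1
G(16) = mex{1,1,1} = 0
G(17) = mex{0,0,0} = 1
G(18) = mex{1,1,1} = 0
G(19) = mex{0,0,0} = 1
G(20) = mex{1,1,1} = 0
G(21) = mex{0,0,0} = 1
G(22) = mex{1,1,1} = 0
G(23) = mex{0,0,0} = 1
G_B(23) = 1.
Stack C, S = {1, 6, 8}:
n :  0  1  2  3  4  5  6  7  8  9 10 11 12 13 14 15 16
G :  0  1  0  1  0  1  2  0  1  0  1  0  1  2  0  1  0
G_C(16) = 0.
Combined Grundy value = 2 ⊕ 1 ⊕ 0 = 3.
A winning move leaves total XOR = 0, i.e. changes one component's Grundy value g to g ⊕ X where X is the current total.
Stack A: need g' = 2⊕3 = 1. Options: 22−4→G=1, 22−6→G=0, 22−8→G=0, 22−9→G=0. Hits: 1.
Stack B: need g' = 1⊕3 = 2. Options: 23−1→G=0, 23−3→G=0, 23−7→G=0. Hits: 0.
Stack C: need g' = 0⊕3 = 3. Options: 16−1→G=1, 16−6→G=1, 16−8→G=1. Hits: 0.

1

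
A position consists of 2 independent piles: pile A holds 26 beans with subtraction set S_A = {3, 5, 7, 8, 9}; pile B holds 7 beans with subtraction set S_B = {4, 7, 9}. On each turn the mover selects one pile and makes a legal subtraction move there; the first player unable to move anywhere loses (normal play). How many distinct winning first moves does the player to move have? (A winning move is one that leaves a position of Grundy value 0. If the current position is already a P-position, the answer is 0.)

Pile A, S = {3, 5, 7, 8, 9}:
G(0) = 0
G(1) = mex{} = 0
G(2) = mex{} = 0
G(3) = mex{0} = 1
G(4) = mex{0} = 1
G(5) = mex{0,0} = 1
G(6) = mex{1,0} = 2
G(7) = mex{1,0,0} = 2
G(8) = mex{1,1,0,0} = 2
G(9) = mex{2,1,0,0,0} = 3
G(10) = mex{2,1,1,0,0} = 3
G(11) = mex{2,2,1,1,0} = 3
G(12) = mex{3,2,1,1,1} = 0
G(13) = mex{3,2,2,1,1} = 0
G(14) = mex{3,3,2,2,1} = 0
G(15) = mex{0,3,2,2,2} = 1
G(16) = mex{0,3,3,2,2} = 1
G(17) = mex{0,0,3,3,2} = 1
G(18) = mex{1,0,3,3,3} = 2
G(19) = mex{1,0,0,3,3} = 2
G(20) = mex{1,1,0,0,3} = 2
G(21) = mex{2,1,0,0,0} = 3
G(22) = mex{2,1,1,0,0} = 3
G(23) = mex{2,2,1,1,0} = 3
G(24) = mex{3,2,1,1,1} = 0
G(25) = mex{3,2,2,1,1} = 0
G(26) = mex{3,3,2,2,1} = 0
G_A(26) = 0.
Pile B, S = {4, 7, 9}:
G(0) = 0
G(1) = mex{} = 0
G(2) = mex{} = 0
G(3) = mex{} = 0
G(4) = mex{0} = 1
G(5) = mex{0} = 1
G(6) = mex{0} = 1
G(7) = mex{0,0} = 1
G_B(7) = 1.
Combined Grundy value = 0 ⊕ 1 = 1.
A winning move leaves total XOR = 0, i.e. changes one component's Grundy value g to g ⊕ X where X is the current total.
Pile A: need g' = 0⊕1 = 1. Options: 26−3→G=3, 26−5→G=3, 26−7→G=2, 26−8→G=2, 26−9→G=1. Hits: 1.
Pile B: need g' = 1⊕1 = 0. Options: 7−4→G=0, 7−7→G=0. Hits: 2.

3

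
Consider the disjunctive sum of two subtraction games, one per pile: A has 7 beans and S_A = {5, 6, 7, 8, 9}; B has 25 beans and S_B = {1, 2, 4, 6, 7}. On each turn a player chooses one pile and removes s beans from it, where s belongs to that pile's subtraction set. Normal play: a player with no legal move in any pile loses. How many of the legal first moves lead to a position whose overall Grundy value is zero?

Pile A, S = {5, 6, 7, 8, 9}:
G(0) = 0
G(1) = mex{} = 0
G(2) = mex{} = 0
G(3) = mex{} = 0
G(4) = mex{} = 0
G(5) = mex{0} = 1
G(6) = mex{0,0} = 1
G(7) = mex{0,0,0} = 1
G_A(7) = 1.
Pile B, S = {1, 2, 4, 6, 7}:
G(0) = 0
G(1) = mex{0} = 1
G(2) = mex{1,0} = 2
G(3) = mex{2,1} = 0
G(4) = mex{0,2,0} = 1
G(5) = mex{1,0,1} = 2
G(6) = mex{2,1,2,0} = 3
G(7) = mex{3,2,0,1,0} = 4
G(8) = mex{4,3,1,2,1} = 0
G(9) = mex{0,4,2,0,2} = 1
G(10) = mex{1,0,3,1,0} = 2
G(11) = mex{2,1,4,2,1} = 0
G(12) = mex{0,2,0,3,2} = 1
G(13) = mex{1,0,1,4,3} = 2
G(14) = mex{2,1,2,0,4} = 3
G(15) = mex{3,2,0,1,0} = 4
G(16) = mex{4,3,1,2,1} = 0
G(17) = mex{0,4,2,0,2} = 1
G(18) = mex{1,0,3,1,0} = 2
G(19) = mex{2,1,4,2,1} = 0
G(20) = mex{0,2,0,3,2} = 1
G(21) = mex{1,0,1,4,3} = 2
G(22) = mex{2,1,2,0,4} = 3
G(23) = mex{3,2,0,1,0} = 4
G(24) = mex{4,3,1,2,1} = 0
G(25) = mex{0,4,2,0,2} = 1
G_B(25) = 1.
Combined Grundy value = 1 ⊕ 1 = 0.
A winning move leaves total XOR = 0, i.e. changes one component's Grundy value g to g ⊕ X where X is the current total.
Pile A: target g' = 1⊕0 = 1, but every legal move changes the Grundy value (mex property), so 0 moves.
Pile B: target g' = 1⊕0 = 1, but every legal move changes the Grundy value (mex property), so 0 moves.

0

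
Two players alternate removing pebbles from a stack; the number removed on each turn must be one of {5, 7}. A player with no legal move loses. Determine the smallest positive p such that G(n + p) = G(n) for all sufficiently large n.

12

G(0) = 0
G(1) = mex{} = 0
G(2) = mex{} = 0
G(3) = mex{} = 0
G(4) = mex{} = 0
G(5) = mex{0} = 1
G(6) = mex{0} = 1
G(7) = mex{0,0} = 1
G(8) = mex{0,0} = 1
G(9) = mex{0,0} = 1
G(10) = mex{1,0} = 2
G(11) = mex{1,0} = 2
G(12) = mex{1,1} = 0
G(13) = mex{1,1} = 0
G(14) = mex{1,1} = 0
G(15) = mex{2,1} = 0
G(16) = mex{2,1} = 0
G(17) = mex{0,2} = 1
G(18) = mex{0,2} = 1
G(19) = mex{0,0} = 1
G(20) = mex{0,0} = 1
G(21) = mex{0,0} = 1
G(22) = mex{1,0} = 2
G(23) = mex{1,0} = 2
G(24) = mex{1,1} = 0
G(25) = mex{1,1} = 0
G(n+12) = G(n) holds for n = 0,…,6 (a full window of length max(S) = 7), so the sequence is purely periodic with period 12.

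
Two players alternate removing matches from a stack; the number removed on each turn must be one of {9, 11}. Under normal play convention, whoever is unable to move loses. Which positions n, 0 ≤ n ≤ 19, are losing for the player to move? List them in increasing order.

0, 1, 2, 3, 4, 5, 6, 7, 8

G(0) = 0
G(1) = mex{} = 0
G(2) = mex{} = 0
G(3) = mex{} = 0
G(4) = mex{} = 0
G(5) = mex{} = 0
G(6) = mex{} = 0
G(7) = mex{} = 0
G(8) = mex{} = 0
G(9) = mex{0} = 1
G(10) = mex{0} = 1
G(11) = mex{0,0} = 1
G(12) = mex{0,0} = 1
G(13) = mex{0,0} = 1
G(14) = mex{0,0} = 1
G(15) = mex{0,0} = 1
G(16) = mex{0,0} = 1
G(17) = mex{0,0} = 1
G(18) = mex{1,0} = 2
G(19) = mex{1,0} = 2
P-positions are exactly the n with G(n) = 0.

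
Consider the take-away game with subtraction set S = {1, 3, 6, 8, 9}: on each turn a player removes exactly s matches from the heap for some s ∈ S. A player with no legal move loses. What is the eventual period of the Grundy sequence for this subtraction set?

14

n :  0  1  2  3  4  5  6  7  8  9 10 11 12 13 14 15 16 17 18 19 20 21 22 23 24 25 26 27 28 29
G :  0  1  0  1  0  1  2  3  2  3  2  3  4  5  0  1  0  1  0  1  2  3  2  3  2  3  4  5  0  1
G(n+14) = G(n) holds for n = 0,…,8 (a full window of length max(S) = 9), so the sequence is purely periodic with period 14.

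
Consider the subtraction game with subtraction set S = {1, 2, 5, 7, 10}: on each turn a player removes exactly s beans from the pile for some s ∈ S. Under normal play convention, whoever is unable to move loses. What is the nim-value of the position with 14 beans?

G(0) = 0
G(1) = mex{0} = 1
G(2) = mex{1,0} = 2
G(3) = mex{2,1} = 0
G(4) = mex{0,2} = 1
G(5) = mex{1,0,0} = 2
G(6) = mex{2,1,1} = 0
G(7) = mex{0,2,2,0} = 1
G(8) = mex{1,0,0,1} = 2
G(9) = mex{2,1,1,2} = 0
G(10) = mex{0,2,2,0,0} = 1
G(11) = mex{1,0,0,1,1} = 2
G(12) = mex{2,1,1,2,2} = 0
G(13) = mex{0,2,2,0,0} = 1
G(14) = mex{1,0,0,1,1} = 2

2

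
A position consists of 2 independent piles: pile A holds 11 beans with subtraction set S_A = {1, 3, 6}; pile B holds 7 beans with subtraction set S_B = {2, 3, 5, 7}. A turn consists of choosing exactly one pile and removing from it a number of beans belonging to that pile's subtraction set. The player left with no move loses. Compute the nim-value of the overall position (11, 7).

3

Pile A, S = {1, 3, 6}:
G(0) = 0
G(1) = mex{0} = 1
G(2) = mex{1} = 0
G(3) = mex{0,0} = 1
G(4) = mex{1,1} = 0
G(5) = mex{0,0} = 1
G(6) = mex{1,1,0} = 2
G(7) = mex{2,0,1} = 3
G(8) = mex{3,1,0} = 2
G(9) = mex{2,2,1} = 0
G(10) = mex{0,3,0} = 1
G(11) = mex{1,2,1} = 0
G_A(11) = 0.
Pile B, S = {2, 3, 5, 7}:
G(0) = 0
G(1) = mex{} = 0
G(2) = mex{0} = 1
G(3) = mex{0,0} = 1
G(4) = mex{1,0} = 2
G(5) = mex{1,1,0} = 2
G(6) = mex{2,1,0} = 3
G(7) = mex{2,2,1,0} = 3
G_B(7) = 3.
Combined Grundy value = 0 ⊕ 3 = 3.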